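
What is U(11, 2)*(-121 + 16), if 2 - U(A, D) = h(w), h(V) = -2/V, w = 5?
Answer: -252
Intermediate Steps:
U(A, D) = 12/5 (U(A, D) = 2 - (-2)/5 = 2 - 1*(-⅖) = 2 + ⅖ = 12/5)
U(11, 2)*(-121 + 16) = 12*(-121 + 16)/5 = (12/5)*(-105) = -252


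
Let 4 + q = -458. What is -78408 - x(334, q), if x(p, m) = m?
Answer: -77946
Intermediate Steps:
q = -462 (q = -4 - 458 = -462)
-78408 - x(334, q) = -78408 - 1*(-462) = -78408 + 462 = -77946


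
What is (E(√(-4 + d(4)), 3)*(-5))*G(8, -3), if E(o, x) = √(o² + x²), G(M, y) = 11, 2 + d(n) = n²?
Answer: -55*√19 ≈ -239.74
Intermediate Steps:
d(n) = -2 + n²
(E(√(-4 + d(4)), 3)*(-5))*G(8, -3) = (√((√(-4 + (-2 + 4²)))² + 3²)*(-5))*11 = (√((√(-4 + (-2 + 16)))² + 9)*(-5))*11 = (√((√(-4 + 14))² + 9)*(-5))*11 = (√((√10)² + 9)*(-5))*11 = (√(10 + 9)*(-5))*11 = (√19*(-5))*11 = -5*√19*11 = -55*√19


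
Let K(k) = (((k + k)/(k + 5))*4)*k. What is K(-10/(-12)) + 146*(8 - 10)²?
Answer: 12284/21 ≈ 584.95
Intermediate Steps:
K(k) = 8*k²/(5 + k) (K(k) = (((2*k)/(5 + k))*4)*k = ((2*k/(5 + k))*4)*k = (8*k/(5 + k))*k = 8*k²/(5 + k))
K(-10/(-12)) + 146*(8 - 10)² = 8*(-10/(-12))²/(5 - 10/(-12)) + 146*(8 - 10)² = 8*(-10*(-1/12))²/(5 - 10*(-1/12)) + 146*(-2)² = 8*(⅚)²/(5 + ⅚) + 146*4 = 8*(25/36)/(35/6) + 584 = 8*(25/36)*(6/35) + 584 = 20/21 + 584 = 12284/21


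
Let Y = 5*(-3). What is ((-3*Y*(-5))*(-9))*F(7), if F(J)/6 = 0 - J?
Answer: -85050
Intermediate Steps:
Y = -15
F(J) = -6*J (F(J) = 6*(0 - J) = 6*(-J) = -6*J)
((-3*Y*(-5))*(-9))*F(7) = ((-3*(-15)*(-5))*(-9))*(-6*7) = ((45*(-5))*(-9))*(-42) = -225*(-9)*(-42) = 2025*(-42) = -85050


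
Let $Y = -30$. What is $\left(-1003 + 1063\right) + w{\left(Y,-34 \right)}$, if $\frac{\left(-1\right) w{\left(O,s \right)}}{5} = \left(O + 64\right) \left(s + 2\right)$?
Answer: $5500$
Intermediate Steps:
$w{\left(O,s \right)} = - 5 \left(2 + s\right) \left(64 + O\right)$ ($w{\left(O,s \right)} = - 5 \left(O + 64\right) \left(s + 2\right) = - 5 \left(64 + O\right) \left(2 + s\right) = - 5 \left(2 + s\right) \left(64 + O\right)$)
$\left(-1003 + 1063\right) + w{\left(Y,-34 \right)} = \left(-1003 + 1063\right) - \left(-10540 + 5100\right) = 60 + \left(-640 + 10880 + 300 - 5100\right) = 60 + 5440 = 5500$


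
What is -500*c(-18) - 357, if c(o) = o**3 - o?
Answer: 2906643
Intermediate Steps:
-500*c(-18) - 357 = -500*((-18)**3 - 1*(-18)) - 357 = -500*(-5832 + 18) - 357 = -500*(-5814) - 357 = 2907000 - 357 = 2906643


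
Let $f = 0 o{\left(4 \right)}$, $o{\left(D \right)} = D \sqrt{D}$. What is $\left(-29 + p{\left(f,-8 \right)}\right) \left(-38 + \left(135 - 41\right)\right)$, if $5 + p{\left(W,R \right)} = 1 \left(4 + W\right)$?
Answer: $-1680$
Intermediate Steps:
$o{\left(D \right)} = D^{\frac{3}{2}}$
$f = 0$ ($f = 0 \cdot 4^{\frac{3}{2}} = 0 \cdot 8 = 0$)
$p{\left(W,R \right)} = -1 + W$ ($p{\left(W,R \right)} = -5 + 1 \left(4 + W\right) = -5 + \left(4 + W\right) = -1 + W$)
$\left(-29 + p{\left(f,-8 \right)}\right) \left(-38 + \left(135 - 41\right)\right) = \left(-29 + \left(-1 + 0\right)\right) \left(-38 + \left(135 - 41\right)\right) = \left(-29 - 1\right) \left(-38 + \left(135 - 41\right)\right) = - 30 \left(-38 + 94\right) = \left(-30\right) 56 = -1680$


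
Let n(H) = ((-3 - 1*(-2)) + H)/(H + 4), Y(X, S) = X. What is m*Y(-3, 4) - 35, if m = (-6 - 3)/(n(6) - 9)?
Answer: -649/17 ≈ -38.176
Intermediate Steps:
n(H) = (-1 + H)/(4 + H) (n(H) = ((-3 + 2) + H)/(4 + H) = (-1 + H)/(4 + H))
m = 18/17 (m = (-6 - 3)/((-1 + 6)/(4 + 6) - 9) = -9/(5/10 - 9) = -9/((⅒)*5 - 9) = -9/(½ - 9) = -9/(-17/2) = -9*(-2/17) = 18/17 ≈ 1.0588)
m*Y(-3, 4) - 35 = (18/17)*(-3) - 35 = -54/17 - 35 = -649/17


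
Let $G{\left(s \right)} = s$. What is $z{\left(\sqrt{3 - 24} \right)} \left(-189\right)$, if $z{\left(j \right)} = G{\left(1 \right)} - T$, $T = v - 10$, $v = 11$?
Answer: $0$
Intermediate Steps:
$T = 1$ ($T = 11 - 10 = 1$)
$z{\left(j \right)} = 0$ ($z{\left(j \right)} = 1 - 1 = 0$)
$z{\left(\sqrt{3 - 24} \right)} \left(-189\right) = 0 \left(-189\right) = 0$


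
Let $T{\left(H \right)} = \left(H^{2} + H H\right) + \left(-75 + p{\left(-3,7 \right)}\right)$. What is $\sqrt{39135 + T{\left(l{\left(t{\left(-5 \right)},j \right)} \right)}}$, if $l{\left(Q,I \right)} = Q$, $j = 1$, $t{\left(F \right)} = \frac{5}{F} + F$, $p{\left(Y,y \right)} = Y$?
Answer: $\sqrt{39129} \approx 197.81$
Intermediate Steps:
$t{\left(F \right)} = F + \frac{5}{F}$
$T{\left(H \right)} = -78 + 2 H^{2}$ ($T{\left(H \right)} = \left(H^{2} + H H\right) - 78 = \left(H^{2} + H^{2}\right) - 78 = 2 H^{2} - 78 = -78 + 2 H^{2}$)
$\sqrt{39135 + T{\left(l{\left(t{\left(-5 \right)},j \right)} \right)}} = \sqrt{39135 - \left(78 - 2 \left(-5 + \frac{5}{-5}\right)^{2}\right)} = \sqrt{39135 - \left(78 - 2 \left(-5 + 5 \left(- \frac{1}{5}\right)\right)^{2}\right)} = \sqrt{39135 - \left(78 - 2 \left(-5 - 1\right)^{2}\right)} = \sqrt{39135 - \left(78 - 2 \left(-6\right)^{2}\right)} = \sqrt{39135 + \left(-78 + 2 \cdot 36\right)} = \sqrt{39135 + \left(-78 + 72\right)} = \sqrt{39135 - 6} = \sqrt{39129}$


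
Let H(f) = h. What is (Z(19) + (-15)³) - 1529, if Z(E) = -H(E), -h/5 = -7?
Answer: -4939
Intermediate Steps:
h = 35 (h = -5*(-7) = 35)
H(f) = 35
Z(E) = -35 (Z(E) = -1*35 = -35)
(Z(19) + (-15)³) - 1529 = (-35 + (-15)³) - 1529 = (-35 - 3375) - 1529 = -3410 - 1529 = -4939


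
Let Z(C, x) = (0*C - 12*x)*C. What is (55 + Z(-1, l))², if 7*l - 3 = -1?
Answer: 167281/49 ≈ 3413.9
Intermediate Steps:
l = 2/7 (l = 3/7 + (⅐)*(-1) = 3/7 - ⅐ = 2/7 ≈ 0.28571)
Z(C, x) = -12*C*x (Z(C, x) = (0 - 12*x)*C = (-12*x)*C = -12*C*x)
(55 + Z(-1, l))² = (55 - 12*(-1)*2/7)² = (55 + 24/7)² = (409/7)² = 167281/49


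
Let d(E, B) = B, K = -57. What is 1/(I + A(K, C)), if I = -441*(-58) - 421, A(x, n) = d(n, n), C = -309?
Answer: 1/24848 ≈ 4.0245e-5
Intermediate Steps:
A(x, n) = n
I = 25157 (I = 25578 - 421 = 25157)
1/(I + A(K, C)) = 1/(25157 - 309) = 1/24848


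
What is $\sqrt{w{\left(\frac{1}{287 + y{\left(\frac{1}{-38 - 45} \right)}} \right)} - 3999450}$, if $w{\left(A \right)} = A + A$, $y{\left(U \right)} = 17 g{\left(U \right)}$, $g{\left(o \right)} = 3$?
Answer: $\frac{i \sqrt{675907049}}{13} \approx 1999.9 i$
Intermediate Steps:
$y{\left(U \right)} = 51$ ($y{\left(U \right)} = 17 \cdot 3 = 51$)
$w{\left(A \right)} = 2 A$
$\sqrt{w{\left(\frac{1}{287 + y{\left(\frac{1}{-38 - 45} \right)}} \right)} - 3999450} = \sqrt{\frac{2}{287 + 51} - 3999450} = \sqrt{\frac{2}{338} - 3999450} = \sqrt{2 \cdot \frac{1}{338} - 3999450} = \sqrt{\frac{1}{169} - 3999450} = \sqrt{- \frac{675907049}{169}} = \frac{i \sqrt{675907049}}{13}$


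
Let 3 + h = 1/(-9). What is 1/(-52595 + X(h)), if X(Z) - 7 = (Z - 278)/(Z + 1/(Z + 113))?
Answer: -27611/1449505098 ≈ -1.9049e-5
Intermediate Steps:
h = -28/9 (h = -3 + 1/(-9) = -3 - 1/9 = -28/9 ≈ -3.1111)
X(Z) = 7 + (-278 + Z)/(Z + 1/(113 + Z)) (X(Z) = 7 + (Z - 278)/(Z + 1/(Z + 113)) = 7 + (-278 + Z)/(Z + 1/(113 + Z)))
1/(-52595 + X(h)) = 1/(-52595 + (-31407 + 8*(-28/9)**2 + 626*(-28/9))/(1 + (-28/9)**2 + 113*(-28/9))) = 1/(-52595 + (-31407 + 8*(784/81) - 17528/9)/(1 + 784/81 - 3164/9)) = 1/(-52595 + (-31407 + 6272/81 - 17528/9)/(-27611/81)) = 1/(-52595 - 81/27611*(-2695447/81)) = 1/(-52595 + 2695447/27611) = 1/(-1449505098/27611) = -27611/1449505098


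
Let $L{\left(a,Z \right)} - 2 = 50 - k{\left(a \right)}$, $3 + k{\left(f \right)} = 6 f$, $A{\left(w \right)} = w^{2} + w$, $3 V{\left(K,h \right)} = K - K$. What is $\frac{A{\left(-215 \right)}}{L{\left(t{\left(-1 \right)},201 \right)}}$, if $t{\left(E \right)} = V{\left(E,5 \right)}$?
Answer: $\frac{9202}{11} \approx 836.54$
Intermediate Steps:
$V{\left(K,h \right)} = 0$ ($V{\left(K,h \right)} = \frac{K - K}{3} = \frac{1}{3} \cdot 0 = 0$)
$A{\left(w \right)} = w + w^{2}$
$t{\left(E \right)} = 0$
$k{\left(f \right)} = -3 + 6 f$
$L{\left(a,Z \right)} = 55 - 6 a$ ($L{\left(a,Z \right)} = 2 - \left(-53 + 6 a\right) = 55 - 6 a$)
$\frac{A{\left(-215 \right)}}{L{\left(t{\left(-1 \right)},201 \right)}} = \frac{\left(-215\right) \left(1 - 215\right)}{55 - 0} = \frac{\left(-215\right) \left(-214\right)}{55 + 0} = \frac{46010}{55} = 46010 \cdot \frac{1}{55} = \frac{9202}{11}$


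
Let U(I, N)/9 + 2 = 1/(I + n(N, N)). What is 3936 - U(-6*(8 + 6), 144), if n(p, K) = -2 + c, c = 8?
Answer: 102807/26 ≈ 3954.1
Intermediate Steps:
n(p, K) = 6 (n(p, K) = -2 + 8 = 6)
U(I, N) = -18 + 9/(6 + I) (U(I, N) = -18 + 9/(I + 6) = -18 + 9/(6 + I))
3936 - U(-6*(8 + 6), 144) = 3936 - 9*(-11 - (-12)*(8 + 6))/(6 - 6*(8 + 6)) = 3936 - 9*(-11 - (-12)*14)/(6 - 6*14) = 3936 - 9*(-11 - 2*(-84))/(6 - 84) = 3936 - 9*(-11 + 168)/(-78) = 3936 - 9*(-1)*157/78 = 3936 - 1*(-471/26) = 3936 + 471/26 = 102807/26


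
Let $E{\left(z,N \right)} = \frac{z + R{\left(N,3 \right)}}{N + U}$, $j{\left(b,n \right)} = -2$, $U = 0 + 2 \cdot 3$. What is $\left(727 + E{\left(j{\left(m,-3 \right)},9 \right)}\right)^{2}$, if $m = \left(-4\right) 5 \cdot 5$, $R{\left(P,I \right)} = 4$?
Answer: $\frac{118962649}{225} \approx 5.2872 \cdot 10^{5}$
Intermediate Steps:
$U = 6$ ($U = 0 + 6 = 6$)
$m = -100$ ($m = \left(-20\right) 5 = -100$)
$E{\left(z,N \right)} = \frac{4 + z}{6 + N}$ ($E{\left(z,N \right)} = \frac{z + 4}{N + 6} = \frac{4 + z}{6 + N}$)
$\left(727 + E{\left(j{\left(m,-3 \right)},9 \right)}\right)^{2} = \left(727 + \frac{4 - 2}{6 + 9}\right)^{2} = \left(727 + \frac{1}{15} \cdot 2\right)^{2} = \left(727 + \frac{2}{15}\right)^{2} = \left(\frac{10907}{15}\right)^{2} = \frac{118962649}{225}$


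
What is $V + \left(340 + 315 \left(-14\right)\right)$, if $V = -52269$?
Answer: $-56339$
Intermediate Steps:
$V + \left(340 + 315 \left(-14\right)\right) = -52269 + \left(340 + 315 \left(-14\right)\right) = -52269 + \left(340 - 4410\right) = -52269 - 4070 = -56339$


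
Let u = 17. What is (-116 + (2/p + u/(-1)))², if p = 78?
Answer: 26894596/1521 ≈ 17682.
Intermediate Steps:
(-116 + (2/p + u/(-1)))² = (-116 + (2/78 + 17/(-1)))² = (-116 + (2*(1/78) + 17*(-1)))² = (-116 + (1/39 - 17))² = (-116 - 662/39)² = (-5186/39)² = 26894596/1521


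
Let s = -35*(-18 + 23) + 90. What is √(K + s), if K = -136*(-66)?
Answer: √8891 ≈ 94.292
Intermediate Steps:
K = 8976
s = -85 (s = -35*5 + 90 = -175 + 90 = -85)
√(K + s) = √(8976 - 85) = √8891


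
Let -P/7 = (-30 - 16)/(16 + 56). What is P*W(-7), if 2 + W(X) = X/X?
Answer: -161/36 ≈ -4.4722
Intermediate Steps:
P = 161/36 (P = -7*(-30 - 16)/(16 + 56) = -(-322)/72 = -7*(-23/36) = 161/36 ≈ 4.4722)
W(X) = -1 (W(X) = -2 + X/X = -2 + 1 = -1)
P*W(-7) = (161/36)*(-1) = -161/36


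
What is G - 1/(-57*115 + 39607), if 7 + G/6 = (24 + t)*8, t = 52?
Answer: 119185511/33052 ≈ 3606.0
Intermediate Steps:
G = 3606 (G = -42 + 6*((24 + 52)*8) = -42 + 6*(76*8) = -42 + 6*608 = -42 + 3648 = 3606)
G - 1/(-57*115 + 39607) = 3606 - 1/(-57*115 + 39607) = 3606 - 1/(-6555 + 39607) = 3606 - 1/33052 = 119185511/33052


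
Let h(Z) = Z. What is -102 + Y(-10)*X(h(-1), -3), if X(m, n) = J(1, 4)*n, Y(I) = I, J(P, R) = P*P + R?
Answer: 48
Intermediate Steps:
J(P, R) = R + P² (J(P, R) = P² + R = R + P²)
X(m, n) = 5*n (X(m, n) = (4 + 1²)*n = (4 + 1)*n = 5*n)
-102 + Y(-10)*X(h(-1), -3) = -102 - 50*(-3) = -102 - 10*(-15) = -102 + 150 = 48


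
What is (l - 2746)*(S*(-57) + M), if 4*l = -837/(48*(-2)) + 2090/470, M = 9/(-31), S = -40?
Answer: -1166081040585/186496 ≈ -6.2526e+6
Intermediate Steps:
M = -9/31 (M = 9*(-1/31) = -9/31 ≈ -0.29032)
l = 19801/6016 (l = (-837/(48*(-2)) + 2090/470)/4 = (-837/(-96) + 2090*(1/470))/4 = (-837*(-1/96) + 209/47)/4 = (279/32 + 209/47)/4 = (¼)*(19801/1504) = 19801/6016 ≈ 3.2914)
(l - 2746)*(S*(-57) + M) = (19801/6016 - 2746)*(-40*(-57) - 9/31) = -16500135*(2280 - 9/31)/6016 = -16500135/6016*70671/31 = -1166081040585/186496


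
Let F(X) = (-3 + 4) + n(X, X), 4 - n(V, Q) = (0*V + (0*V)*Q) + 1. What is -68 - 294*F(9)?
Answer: -1244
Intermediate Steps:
n(V, Q) = 3 (n(V, Q) = 4 - ((0*V + (0*V)*Q) + 1) = 4 - ((0 + 0*Q) + 1) = 4 - ((0 + 0) + 1) = 4 - (0 + 1) = 4 - 1*1 = 4 - 1 = 3)
F(X) = 4 (F(X) = (-3 + 4) + 3 = 1 + 3 = 4)
-68 - 294*F(9) = -68 - 294*4 = -68 - 1176 = -1244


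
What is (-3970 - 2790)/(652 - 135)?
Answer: -6760/517 ≈ -13.075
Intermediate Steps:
(-3970 - 2790)/(652 - 135) = -6760/517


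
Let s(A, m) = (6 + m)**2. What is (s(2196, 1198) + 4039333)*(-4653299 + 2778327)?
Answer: -10291625684428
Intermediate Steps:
(s(2196, 1198) + 4039333)*(-4653299 + 2778327) = ((6 + 1198)**2 + 4039333)*(-4653299 + 2778327) = (1204**2 + 4039333)*(-1874972) = (1449616 + 4039333)*(-1874972) = 5488949*(-1874972) = -10291625684428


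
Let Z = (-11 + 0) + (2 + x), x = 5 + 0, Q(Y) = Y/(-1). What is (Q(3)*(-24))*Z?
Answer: -288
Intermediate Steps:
Q(Y) = -Y (Q(Y) = Y*(-1) = -Y)
x = 5
Z = -4 (Z = (-11 + 0) + (2 + 5) = -11 + 7 = -4)
(Q(3)*(-24))*Z = (-1*3*(-24))*(-4) = -3*(-24)*(-4) = 72*(-4) = -288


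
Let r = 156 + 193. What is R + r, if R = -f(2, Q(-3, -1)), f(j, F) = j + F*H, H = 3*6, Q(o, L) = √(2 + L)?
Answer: 329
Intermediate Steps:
H = 18
r = 349
f(j, F) = j + 18*F (f(j, F) = j + F*18 = j + 18*F)
R = -20 (R = -(2 + 18*√(2 - 1)) = -(2 + 18*√1) = -(2 + 18*1) = -(2 + 18) = -1*20 = -20)
R + r = -20 + 349 = 329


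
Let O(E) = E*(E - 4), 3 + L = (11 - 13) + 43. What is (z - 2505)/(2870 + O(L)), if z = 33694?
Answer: 31189/4162 ≈ 7.4938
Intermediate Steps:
L = 38 (L = -3 + ((11 - 13) + 43) = -3 + (-2 + 43) = -3 + 41 = 38)
O(E) = E*(-4 + E)
(z - 2505)/(2870 + O(L)) = (33694 - 2505)/(2870 + 38*(-4 + 38)) = 31189/(2870 + 38*34) = 31189/(2870 + 1292) = 31189/4162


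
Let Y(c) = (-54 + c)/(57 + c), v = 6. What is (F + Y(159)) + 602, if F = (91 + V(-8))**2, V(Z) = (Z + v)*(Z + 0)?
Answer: 867707/72 ≈ 12051.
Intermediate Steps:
V(Z) = Z*(6 + Z) (V(Z) = (Z + 6)*(Z + 0) = (6 + Z)*Z = Z*(6 + Z))
Y(c) = (-54 + c)/(57 + c)
F = 11449 (F = (91 - 8*(6 - 8))**2 = (91 - 8*(-2))**2 = (91 + 16)**2 = 107**2 = 11449)
(F + Y(159)) + 602 = (11449 + (-54 + 159)/(57 + 159)) + 602 = (11449 + 105/216) + 602 = (11449 + (1/216)*105) + 602 = (11449 + 35/72) + 602 = 824363/72 + 602 = 867707/72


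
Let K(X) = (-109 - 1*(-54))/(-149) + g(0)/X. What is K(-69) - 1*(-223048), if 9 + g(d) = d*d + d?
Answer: 764387208/3427 ≈ 2.2305e+5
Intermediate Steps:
g(d) = -9 + d + d² (g(d) = -9 + (d*d + d) = -9 + (d² + d) = -9 + (d + d²) = -9 + d + d²)
K(X) = 55/149 - 9/X (K(X) = (-109 - 1*(-54))/(-149) + (-9 + 0 + 0²)/X = (-109 + 54)*(-1/149) + (-9 + 0 + 0)/X = -55*(-1/149) - 9/X = 55/149 - 9/X)
K(-69) - 1*(-223048) = (55/149 - 9/(-69)) - 1*(-223048) = (55/149 - 9*(-1/69)) + 223048 = (55/149 + 3/23) + 223048 = 1712/3427 + 223048 = 764387208/3427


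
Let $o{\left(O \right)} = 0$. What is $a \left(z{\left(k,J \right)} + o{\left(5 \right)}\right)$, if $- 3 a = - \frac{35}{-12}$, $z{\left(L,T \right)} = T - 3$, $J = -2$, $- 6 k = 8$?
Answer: $\frac{175}{36} \approx 4.8611$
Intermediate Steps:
$k = - \frac{4}{3}$ ($k = \left(- \frac{1}{6}\right) 8 = - \frac{4}{3} \approx -1.3333$)
$z{\left(L,T \right)} = -3 + T$ ($z{\left(L,T \right)} = T - 3 = -3 + T$)
$a = - \frac{35}{36}$ ($a = - \frac{\left(-35\right) \frac{1}{-12}}{3} = - \frac{\left(-35\right) \left(- \frac{1}{12}\right)}{3} = \left(- \frac{1}{3}\right) \frac{35}{12} = - \frac{35}{36} \approx -0.97222$)
$a \left(z{\left(k,J \right)} + o{\left(5 \right)}\right) = - \frac{35 \left(\left(-3 - 2\right) + 0\right)}{36} = - \frac{35 \left(-5 + 0\right)}{36} = \left(- \frac{35}{36}\right) \left(-5\right) = \frac{175}{36}$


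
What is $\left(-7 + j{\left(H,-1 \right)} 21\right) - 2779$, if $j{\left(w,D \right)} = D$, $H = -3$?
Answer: $-2807$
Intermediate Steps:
$\left(-7 + j{\left(H,-1 \right)} 21\right) - 2779 = \left(-7 - 21\right) - 2779 = -28 - 2779 = -2807$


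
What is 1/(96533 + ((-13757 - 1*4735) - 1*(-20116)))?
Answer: 1/98157 ≈ 1.0188e-5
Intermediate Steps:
1/(96533 + ((-13757 - 1*4735) - 1*(-20116))) = 1/(96533 + ((-13757 - 4735) + 20116)) = 1/(96533 + (-18492 + 20116)) = 1/(96533 + 1624) = 1/98157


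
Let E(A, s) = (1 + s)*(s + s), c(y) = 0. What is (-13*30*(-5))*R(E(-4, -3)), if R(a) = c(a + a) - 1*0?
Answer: 0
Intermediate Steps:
E(A, s) = 2*s*(1 + s) (E(A, s) = (1 + s)*(2*s) = 2*s*(1 + s))
R(a) = 0 (R(a) = 0 - 1*0 = 0 + 0 = 0)
(-13*30*(-5))*R(E(-4, -3)) = (-13*30*(-5))*0 = -390*(-5)*0 = 1950*0 = 0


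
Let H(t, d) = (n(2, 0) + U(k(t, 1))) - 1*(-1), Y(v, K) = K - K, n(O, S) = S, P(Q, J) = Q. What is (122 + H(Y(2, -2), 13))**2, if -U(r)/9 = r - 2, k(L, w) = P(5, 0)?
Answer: 9216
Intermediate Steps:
k(L, w) = 5
U(r) = 18 - 9*r (U(r) = -9*(r - 2) = -9*(-2 + r) = 18 - 9*r)
Y(v, K) = 0
H(t, d) = -26 (H(t, d) = (0 + (18 - 9*5)) - 1*(-1) = (0 + (18 - 45)) + 1 = (0 - 27) + 1 = -27 + 1 = -26)
(122 + H(Y(2, -2), 13))**2 = (122 - 26)**2 = 96**2 = 9216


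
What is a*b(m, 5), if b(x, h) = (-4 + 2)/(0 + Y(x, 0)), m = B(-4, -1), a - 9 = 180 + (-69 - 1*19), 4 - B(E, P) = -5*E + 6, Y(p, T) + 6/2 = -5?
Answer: 101/4 ≈ 25.250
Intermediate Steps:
Y(p, T) = -8 (Y(p, T) = -3 - 5 = -8)
B(E, P) = -2 + 5*E (B(E, P) = 4 - (-5*E + 6) = 4 - (6 - 5*E) = 4 + (-6 + 5*E) = -2 + 5*E)
a = 101 (a = 9 + (180 + (-69 - 1*19)) = 9 + (180 + (-69 - 19)) = 9 + (180 - 88) = 9 + 92 = 101)
m = -22 (m = -2 + 5*(-4) = -2 - 20 = -22)
b(x, h) = 1/4 (b(x, h) = (-4 + 2)/(0 - 8) = -2/(-8) = -2*(-1/8) = 1/4)
a*b(m, 5) = 101*(1/4) = 101/4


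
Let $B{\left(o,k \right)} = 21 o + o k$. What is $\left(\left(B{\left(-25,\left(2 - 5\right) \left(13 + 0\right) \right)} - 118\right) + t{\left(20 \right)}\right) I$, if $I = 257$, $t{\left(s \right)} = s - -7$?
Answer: $92263$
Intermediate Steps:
$B{\left(o,k \right)} = 21 o + k o$
$t{\left(s \right)} = 7 + s$ ($t{\left(s \right)} = s + 7 = 7 + s$)
$\left(\left(B{\left(-25,\left(2 - 5\right) \left(13 + 0\right) \right)} - 118\right) + t{\left(20 \right)}\right) I = \left(\left(- 25 \left(21 + \left(2 - 5\right) \left(13 + 0\right)\right) - 118\right) + \left(7 + 20\right)\right) 257 = \left(\left(- 25 \left(21 - 39\right) - 118\right) + 27\right) 257 = \left(\left(\left(-25\right) \left(-18\right) - 118\right) + 27\right) 257 = \left(\left(450 - 118\right) + 27\right) 257 = \left(332 + 27\right) 257 = 359 \cdot 257 = 92263$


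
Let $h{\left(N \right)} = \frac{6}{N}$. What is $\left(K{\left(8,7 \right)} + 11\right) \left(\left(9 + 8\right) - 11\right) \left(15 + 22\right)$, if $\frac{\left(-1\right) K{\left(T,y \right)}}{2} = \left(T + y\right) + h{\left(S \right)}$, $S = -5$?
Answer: $- \frac{18426}{5} \approx -3685.2$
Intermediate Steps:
$K{\left(T,y \right)} = \frac{12}{5} - 2 T - 2 y$ ($K{\left(T,y \right)} = - 2 \left(\left(T + y\right) + \frac{6}{-5}\right) = - 2 \left(\left(T + y\right) + 6 \left(- \frac{1}{5}\right)\right) = - 2 \left(\left(T + y\right) - \frac{6}{5}\right) = - 2 \left(- \frac{6}{5} + T + y\right) = \frac{12}{5} - 2 T - 2 y$)
$\left(K{\left(8,7 \right)} + 11\right) \left(\left(9 + 8\right) - 11\right) \left(15 + 22\right) = \left(\left(\frac{12}{5} - 16 - 14\right) + 11\right) \left(\left(9 + 8\right) - 11\right) \left(15 + 22\right) = \left(\left(\frac{12}{5} - 16 - 14\right) + 11\right) \left(17 - 11\right) 37 = \left(- \frac{138}{5} + 11\right) 6 \cdot 37 = \left(- \frac{83}{5}\right) 222 = - \frac{18426}{5}$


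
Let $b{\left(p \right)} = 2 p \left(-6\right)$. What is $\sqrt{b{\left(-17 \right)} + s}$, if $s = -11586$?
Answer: $i \sqrt{11382} \approx 106.69 i$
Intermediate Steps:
$b{\left(p \right)} = - 12 p$
$\sqrt{b{\left(-17 \right)} + s} = \sqrt{\left(-12\right) \left(-17\right) - 11586} = \sqrt{204 - 11586} = \sqrt{-11382} = i \sqrt{11382}$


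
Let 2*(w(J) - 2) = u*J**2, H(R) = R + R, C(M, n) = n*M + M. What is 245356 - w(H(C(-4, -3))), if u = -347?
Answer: 289770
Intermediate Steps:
C(M, n) = M + M*n (C(M, n) = M*n + M = M + M*n)
H(R) = 2*R
w(J) = 2 - 347*J**2/2 (w(J) = 2 + (-347*J**2)/2 = 2 - 347*J**2/2)
245356 - w(H(C(-4, -3))) = 245356 - (2 - 347*64*(1 - 3)**2/2) = 245356 - (2 - 347*(2*(-4*(-2)))**2/2) = 245356 - (2 - 347*(2*8)**2/2) = 245356 - (2 - 347/2*16**2) = 245356 - (2 - 347/2*256) = 245356 - (2 - 44416) = 245356 - 1*(-44414) = 245356 + 44414 = 289770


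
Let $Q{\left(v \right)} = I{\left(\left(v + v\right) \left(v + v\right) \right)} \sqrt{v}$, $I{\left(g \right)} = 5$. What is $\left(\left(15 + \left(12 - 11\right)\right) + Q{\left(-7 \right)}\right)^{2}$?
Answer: $81 + 160 i \sqrt{7} \approx 81.0 + 423.32 i$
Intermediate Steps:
$Q{\left(v \right)} = 5 \sqrt{v}$
$\left(\left(15 + \left(12 - 11\right)\right) + Q{\left(-7 \right)}\right)^{2} = \left(\left(15 + \left(12 - 11\right)\right) + 5 \sqrt{-7}\right)^{2} = \left(\left(15 + 1\right) + 5 i \sqrt{7}\right)^{2} = \left(16 + 5 i \sqrt{7}\right)^{2}$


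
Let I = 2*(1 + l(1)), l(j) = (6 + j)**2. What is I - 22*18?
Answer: -296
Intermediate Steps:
I = 100 (I = 2*(1 + (6 + 1)**2) = 2*(1 + 7**2) = 2*(1 + 49) = 2*50 = 100)
I - 22*18 = 100 - 22*18 = 100 - 396 = -296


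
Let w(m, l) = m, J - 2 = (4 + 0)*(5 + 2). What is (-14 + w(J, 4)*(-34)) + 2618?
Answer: 1584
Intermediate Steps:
J = 30 (J = 2 + (4 + 0)*(5 + 2) = 2 + 4*7 = 2 + 28 = 30)
(-14 + w(J, 4)*(-34)) + 2618 = (-14 + 30*(-34)) + 2618 = (-14 - 1020) + 2618 = -1034 + 2618 = 1584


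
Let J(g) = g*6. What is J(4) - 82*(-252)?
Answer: 20688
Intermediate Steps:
J(g) = 6*g
J(4) - 82*(-252) = 6*4 - 82*(-252) = 24 + 20664 = 20688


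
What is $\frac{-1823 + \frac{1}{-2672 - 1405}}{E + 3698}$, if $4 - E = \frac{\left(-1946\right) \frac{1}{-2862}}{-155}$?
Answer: $- \frac{61056935980}{123989585533} \approx -0.49244$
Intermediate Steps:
$E = \frac{888193}{221805}$ ($E = 4 - \frac{\left(-1946\right) \frac{1}{-2862}}{-155} = 4 - \left(-1946\right) \left(- \frac{1}{2862}\right) \left(- \frac{1}{155}\right) = 4 - \frac{973}{1431} \left(- \frac{1}{155}\right) = 4 - - \frac{973}{221805} = 4 + \frac{973}{221805} = \frac{888193}{221805} \approx 4.0044$)
$\frac{-1823 + \frac{1}{-2672 - 1405}}{E + 3698} = \frac{-1823 + \frac{1}{-2672 - 1405}}{\frac{888193}{221805} + 3698} = \frac{-1823 + \frac{1}{-4077}}{\frac{821123083}{221805}} = \left(-1823 - \frac{1}{4077}\right) \frac{221805}{821123083} = \left(- \frac{7432372}{4077}\right) \frac{221805}{821123083} = - \frac{61056935980}{123989585533}$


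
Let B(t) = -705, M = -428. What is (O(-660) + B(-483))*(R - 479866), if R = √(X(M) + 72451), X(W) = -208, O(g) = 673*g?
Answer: 213485185410 - 1334655*√8027 ≈ 2.1337e+11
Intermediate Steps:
R = 3*√8027 (R = √(-208 + 72451) = √72243 = 3*√8027 ≈ 268.78)
(O(-660) + B(-483))*(R - 479866) = (673*(-660) - 705)*(3*√8027 - 479866) = (-444180 - 705)*(-479866 + 3*√8027) = -444885*(-479866 + 3*√8027) = 213485185410 - 1334655*√8027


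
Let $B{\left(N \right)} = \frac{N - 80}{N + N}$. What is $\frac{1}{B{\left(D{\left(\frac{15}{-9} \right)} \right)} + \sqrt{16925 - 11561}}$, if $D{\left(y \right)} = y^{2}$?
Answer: $\frac{1390}{517079} + \frac{600 \sqrt{149}}{517079} \approx 0.016852$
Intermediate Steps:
$B{\left(N \right)} = \frac{-80 + N}{2 N}$
$\frac{1}{B{\left(D{\left(\frac{15}{-9} \right)} \right)} + \sqrt{16925 - 11561}} = \frac{1}{\frac{-80 + \left(\frac{15}{-9}\right)^{2}}{2 \left(\frac{15}{-9}\right)^{2}} + \sqrt{16925 - 11561}} = \frac{1}{\frac{-80 + \left(15 \left(- \frac{1}{9}\right)\right)^{2}}{2 \left(15 \left(- \frac{1}{9}\right)\right)^{2}} + \sqrt{5364}} = \frac{1}{\frac{-80 + \left(- \frac{5}{3}\right)^{2}}{2 \left(- \frac{5}{3}\right)^{2}} + 6 \sqrt{149}} = \frac{1}{\frac{-80 + \frac{25}{9}}{2 \cdot \frac{25}{9}} + 6 \sqrt{149}} = \frac{1}{\frac{1}{2} \cdot \frac{9}{25} \left(- \frac{695}{9}\right) + 6 \sqrt{149}} = \frac{1}{- \frac{139}{10} + 6 \sqrt{149}}$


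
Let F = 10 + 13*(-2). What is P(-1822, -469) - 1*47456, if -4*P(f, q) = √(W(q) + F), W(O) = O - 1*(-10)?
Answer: -47456 - 5*I*√19/4 ≈ -47456.0 - 5.4486*I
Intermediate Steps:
W(O) = 10 + O (W(O) = O + 10 = 10 + O)
F = -16 (F = 10 - 26 = -16)
P(f, q) = -√(-6 + q)/4 (P(f, q) = -√((10 + q) - 16)/4 = -√(-6 + q)/4)
P(-1822, -469) - 1*47456 = -√(-6 - 469)/4 - 1*47456 = -5*I*√19/4 - 47456 = -47456 - 5*I*√19/4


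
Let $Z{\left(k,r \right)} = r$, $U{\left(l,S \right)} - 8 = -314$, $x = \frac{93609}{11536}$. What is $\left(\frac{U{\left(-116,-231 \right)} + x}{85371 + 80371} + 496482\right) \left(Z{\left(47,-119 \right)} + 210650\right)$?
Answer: $\frac{199851486086476438587}{1911999712} \approx 1.0452 \cdot 10^{11}$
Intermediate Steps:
$x = \frac{93609}{11536}$ ($x = 93609 \cdot \frac{1}{11536} = \frac{93609}{11536} \approx 8.1145$)
$U{\left(l,S \right)} = -306$ ($U{\left(l,S \right)} = 8 - 314 = -306$)
$\left(\frac{U{\left(-116,-231 \right)} + x}{85371 + 80371} + 496482\right) \left(Z{\left(47,-119 \right)} + 210650\right) = \left(\frac{-306 + \frac{93609}{11536}}{85371 + 80371} + 496482\right) \left(-119 + 210650\right) = \left(- \frac{3436407}{11536 \cdot 165742} + 496482\right) 210531 = \left(\left(- \frac{3436407}{11536}\right) \frac{1}{165742} + 496482\right) 210531 = \left(- \frac{3436407}{1911999712} + 496482\right) 210531 = \frac{949273437576777}{1911999712} \cdot 210531 = \frac{199851486086476438587}{1911999712}$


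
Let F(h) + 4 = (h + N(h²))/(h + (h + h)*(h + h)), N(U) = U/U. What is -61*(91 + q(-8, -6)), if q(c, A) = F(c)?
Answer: -1315709/248 ≈ -5305.3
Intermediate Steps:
N(U) = 1
F(h) = -4 + (1 + h)/(h + 4*h²) (F(h) = -4 + (h + 1)/(h + (h + h)*(h + h)) = -4 + (1 + h)/(h + (2*h)*(2*h)) = -4 + (1 + h)/(h + 4*h²))
q(c, A) = (1 - 16*c² - 3*c)/(c*(1 + 4*c))
-61*(91 + q(-8, -6)) = -61*(91 + (1 - 16*(-8)² - 3*(-8))/((-8)*(1 + 4*(-8)))) = -61*(91 - (1 - 16*64 + 24)/(8*(1 - 32))) = -61*(91 - ⅛*(1 - 1024 + 24)/(-31)) = -61*(91 - ⅛*(-1/31)*(-999)) = -61*(91 - 999/248) = -61*21569/248 = -1315709/248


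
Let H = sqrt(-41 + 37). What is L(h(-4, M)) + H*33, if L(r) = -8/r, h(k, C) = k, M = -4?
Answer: 2 + 66*I ≈ 2.0 + 66.0*I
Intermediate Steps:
H = 2*I (H = sqrt(-4) = 2*I ≈ 2.0*I)
L(h(-4, M)) + H*33 = -8/(-4) + (2*I)*33 = -8*(-1/4) + 66*I = 2 + 66*I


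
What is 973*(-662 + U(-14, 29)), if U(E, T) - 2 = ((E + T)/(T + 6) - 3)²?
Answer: -4450224/7 ≈ -6.3575e+5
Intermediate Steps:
U(E, T) = 2 + (-3 + (E + T)/(6 + T))² (U(E, T) = 2 + ((E + T)/(T + 6) - 3)² = 2 + ((E + T)/(6 + T) - 3)² = 2 + (-3 + (E + T)/(6 + T))²)
973*(-662 + U(-14, 29)) = 973*(-662 + (2 + (18 - 1*(-14) + 2*29)²/(6 + 29)²)) = 973*(-662 + (2 + (18 + 14 + 58)²/35²)) = 973*(-662 + (2 + (1/1225)*90²)) = 973*(-662 + (2 + (1/1225)*8100)) = 973*(-662 + (2 + 324/49)) = 973*(-662 + 422/49) = 973*(-32016/49) = -4450224/7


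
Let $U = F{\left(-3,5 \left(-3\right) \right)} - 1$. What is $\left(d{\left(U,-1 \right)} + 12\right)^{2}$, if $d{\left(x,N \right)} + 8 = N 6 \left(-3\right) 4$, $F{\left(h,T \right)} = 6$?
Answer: $5776$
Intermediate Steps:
$U = 5$ ($U = 6 - 1 = 5$)
$d{\left(x,N \right)} = -8 - 72 N$ ($d{\left(x,N \right)} = -8 + N 6 \left(-3\right) 4 = -8 + N \left(-18\right) 4 = -8 + - 18 N 4 = -8 - 72 N$)
$\left(d{\left(U,-1 \right)} + 12\right)^{2} = \left(\left(-8 - -72\right) + 12\right)^{2} = \left(\left(-8 + 72\right) + 12\right)^{2} = \left(64 + 12\right)^{2} = 76^{2} = 5776$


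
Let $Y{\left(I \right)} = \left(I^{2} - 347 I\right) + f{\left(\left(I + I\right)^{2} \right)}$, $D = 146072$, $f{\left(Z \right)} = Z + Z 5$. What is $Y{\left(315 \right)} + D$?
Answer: $2517392$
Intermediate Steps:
$f{\left(Z \right)} = 6 Z$ ($f{\left(Z \right)} = Z + 5 Z = 6 Z$)
$Y{\left(I \right)} = - 347 I + 25 I^{2}$ ($Y{\left(I \right)} = \left(I^{2} - 347 I\right) + 6 \left(I + I\right)^{2} = \left(I^{2} - 347 I\right) + 6 \left(2 I\right)^{2} = \left(I^{2} - 347 I\right) + 6 \cdot 4 I^{2} = \left(I^{2} - 347 I\right) + 24 I^{2} = - 347 I + 25 I^{2}$)
$Y{\left(315 \right)} + D = 315 \left(-347 + 25 \cdot 315\right) + 146072 = 315 \left(-347 + 7875\right) + 146072 = 315 \cdot 7528 + 146072 = 2371320 + 146072 = 2517392$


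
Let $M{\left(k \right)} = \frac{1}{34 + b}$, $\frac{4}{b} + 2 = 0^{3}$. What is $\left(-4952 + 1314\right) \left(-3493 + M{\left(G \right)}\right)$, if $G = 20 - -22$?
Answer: $\frac{203318725}{16} \approx 1.2707 \cdot 10^{7}$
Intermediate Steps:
$b = -2$ ($b = \frac{4}{-2 + 0^{3}} = \frac{4}{-2 + 0} = \frac{4}{-2} = 4 \left(- \frac{1}{2}\right) = -2$)
$G = 42$ ($G = 20 + 22 = 42$)
$M{\left(k \right)} = \frac{1}{32}$ ($M{\left(k \right)} = \frac{1}{34 - 2} = \frac{1}{32}$)
$\left(-4952 + 1314\right) \left(-3493 + M{\left(G \right)}\right) = \left(-4952 + 1314\right) \left(-3493 + \frac{1}{32}\right) = \left(-3638\right) \left(- \frac{111775}{32}\right) = \frac{203318725}{16}$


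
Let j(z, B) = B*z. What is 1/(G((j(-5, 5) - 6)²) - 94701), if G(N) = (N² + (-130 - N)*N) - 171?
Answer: -1/219802 ≈ -4.5495e-6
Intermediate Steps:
G(N) = -171 + N² + N*(-130 - N) (G(N) = (N² + N*(-130 - N)) - 171 = -171 + N² + N*(-130 - N))
1/(G((j(-5, 5) - 6)²) - 94701) = 1/((-171 - 130*(5*(-5) - 6)²) - 94701) = 1/((-171 - 130*(-25 - 6)²) - 94701) = 1/((-171 - 130*(-31)²) - 94701) = 1/((-171 - 130*961) - 94701) = 1/((-171 - 124930) - 94701) = 1/(-125101 - 94701) = 1/(-219802) = -1/219802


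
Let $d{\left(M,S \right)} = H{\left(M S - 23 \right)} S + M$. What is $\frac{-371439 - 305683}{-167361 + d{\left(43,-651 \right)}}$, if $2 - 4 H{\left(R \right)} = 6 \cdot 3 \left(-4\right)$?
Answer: $\frac{1354244}{358723} \approx 3.7752$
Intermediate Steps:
$H{\left(R \right)} = \frac{37}{2}$ ($H{\left(R \right)} = \frac{1}{2} - \frac{6 \cdot 3 \left(-4\right)}{4} = \frac{1}{2} - \frac{18 \left(-4\right)}{4} = \frac{1}{2} - -18 = \frac{1}{2} + 18 = \frac{37}{2}$)
$d{\left(M,S \right)} = M + \frac{37 S}{2}$ ($d{\left(M,S \right)} = \frac{37 S}{2} + M = M + \frac{37 S}{2}$)
$\frac{-371439 - 305683}{-167361 + d{\left(43,-651 \right)}} = \frac{-371439 - 305683}{-167361 + \left(43 + \frac{37}{2} \left(-651\right)\right)} = - \frac{677122}{-167361 + \left(43 - \frac{24087}{2}\right)} = - \frac{677122}{-167361 - \frac{24001}{2}} = - \frac{677122}{- \frac{358723}{2}} = \left(-677122\right) \left(- \frac{2}{358723}\right) = \frac{1354244}{358723}$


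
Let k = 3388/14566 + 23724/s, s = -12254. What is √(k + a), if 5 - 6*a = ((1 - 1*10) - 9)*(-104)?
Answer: I*√22427606620061909970/267737646 ≈ 17.688*I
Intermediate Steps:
k = -76011808/44622941 (k = 3388/14566 + 23724/(-12254) = 3388*(1/14566) + 23724*(-1/12254) = 1694/7283 - 11862/6127 = -76011808/44622941 ≈ -1.7034)
a = -1867/6 (a = ⅚ - ((1 - 1*10) - 9)*(-104)/6 = ⅚ - ((1 - 10) - 9)*(-104)/6 = ⅚ - (-9 - 9)*(-104)/6 = ⅚ - (-3)*(-104) = ⅚ - ⅙*1872 = ⅚ - 312 = -1867/6 ≈ -311.17)
√(k + a) = √(-76011808/44622941 - 1867/6) = √(-83767101695/267737646) = I*√22427606620061909970/267737646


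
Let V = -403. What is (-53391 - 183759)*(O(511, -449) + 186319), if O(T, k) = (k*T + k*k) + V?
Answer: -37488197700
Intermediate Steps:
O(T, k) = -403 + k**2 + T*k (O(T, k) = (k*T + k*k) - 403 = (T*k + k**2) - 403 = (k**2 + T*k) - 403 = -403 + k**2 + T*k)
(-53391 - 183759)*(O(511, -449) + 186319) = (-53391 - 183759)*((-403 + (-449)**2 + 511*(-449)) + 186319) = -237150*((-403 + 201601 - 229439) + 186319) = -237150*(-28241 + 186319) = -237150*158078 = -37488197700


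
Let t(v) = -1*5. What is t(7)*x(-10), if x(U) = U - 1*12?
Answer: 110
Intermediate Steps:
x(U) = -12 + U (x(U) = U - 12 = -12 + U)
t(v) = -5
t(7)*x(-10) = -5*(-12 - 10) = -5*(-22) = 110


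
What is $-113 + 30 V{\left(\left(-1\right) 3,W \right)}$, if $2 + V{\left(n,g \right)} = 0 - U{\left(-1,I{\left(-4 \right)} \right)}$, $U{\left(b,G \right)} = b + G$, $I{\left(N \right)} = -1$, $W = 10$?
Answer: $-113$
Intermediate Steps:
$U{\left(b,G \right)} = G + b$
$V{\left(n,g \right)} = 0$ ($V{\left(n,g \right)} = -2 + \left(0 - \left(-1 - 1\right)\right) = -2 + \left(0 - -2\right) = -2 + \left(0 + 2\right) = -2 + 2 = 0$)
$-113 + 30 V{\left(\left(-1\right) 3,W \right)} = -113 + 30 \cdot 0 = -113 + 0 = -113$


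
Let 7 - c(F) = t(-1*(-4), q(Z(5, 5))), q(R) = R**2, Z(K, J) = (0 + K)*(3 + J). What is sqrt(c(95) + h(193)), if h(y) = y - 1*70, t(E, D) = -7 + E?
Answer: sqrt(133) ≈ 11.533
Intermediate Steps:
Z(K, J) = K*(3 + J)
c(F) = 10 (c(F) = 7 - (-7 - 1*(-4)) = 7 - (-7 + 4) = 7 - 1*(-3) = 7 + 3 = 10)
h(y) = -70 + y (h(y) = y - 70 = -70 + y)
sqrt(c(95) + h(193)) = sqrt(10 + (-70 + 193)) = sqrt(10 + 123) = sqrt(133)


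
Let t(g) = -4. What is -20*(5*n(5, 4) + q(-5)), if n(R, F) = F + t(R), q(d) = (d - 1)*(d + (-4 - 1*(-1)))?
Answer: -960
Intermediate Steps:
q(d) = (-1 + d)*(-3 + d) (q(d) = (-1 + d)*(d + (-4 + 1)) = (-1 + d)*(d - 3) = (-1 + d)*(-3 + d))
n(R, F) = -4 + F (n(R, F) = F - 4 = -4 + F)
-20*(5*n(5, 4) + q(-5)) = -20*(5*(-4 + 4) + (3 + (-5)² - 4*(-5))) = -20*(5*0 + (3 + 25 + 20)) = -20*(0 + 48) = -20*48 = -960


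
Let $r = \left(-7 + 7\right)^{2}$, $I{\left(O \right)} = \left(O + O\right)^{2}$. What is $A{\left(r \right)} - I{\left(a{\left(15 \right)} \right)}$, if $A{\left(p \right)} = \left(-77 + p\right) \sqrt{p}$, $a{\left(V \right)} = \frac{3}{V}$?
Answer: $- \frac{4}{25} \approx -0.16$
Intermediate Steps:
$I{\left(O \right)} = 4 O^{2}$ ($I{\left(O \right)} = \left(2 O\right)^{2} = 4 O^{2}$)
$r = 0$ ($r = 0^{2} = 0$)
$A{\left(p \right)} = \sqrt{p} \left(-77 + p\right)$
$A{\left(r \right)} - I{\left(a{\left(15 \right)} \right)} = \sqrt{0} \left(-77 + 0\right) - 4 \left(\frac{3}{15}\right)^{2} = 0 \left(-77\right) - 4 \left(3 \cdot \frac{1}{15}\right)^{2} = 0 - \frac{4}{25} = - \frac{4}{25}$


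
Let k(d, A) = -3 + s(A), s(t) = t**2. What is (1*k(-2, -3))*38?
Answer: 228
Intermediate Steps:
k(d, A) = -3 + A**2
(1*k(-2, -3))*38 = (1*(-3 + (-3)**2))*38 = (1*(-3 + 9))*38 = (1*6)*38 = 6*38 = 228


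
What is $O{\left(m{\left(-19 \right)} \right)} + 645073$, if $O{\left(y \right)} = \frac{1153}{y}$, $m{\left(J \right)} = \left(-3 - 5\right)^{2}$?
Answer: $\frac{41285825}{64} \approx 6.4509 \cdot 10^{5}$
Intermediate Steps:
$m{\left(J \right)} = 64$ ($m{\left(J \right)} = \left(-8\right)^{2} = 64$)
$O{\left(m{\left(-19 \right)} \right)} + 645073 = \frac{1153}{64} + 645073 = \frac{41285825}{64}$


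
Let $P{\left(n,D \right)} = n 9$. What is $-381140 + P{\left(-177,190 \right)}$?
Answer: $-382733$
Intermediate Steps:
$P{\left(n,D \right)} = 9 n$
$-381140 + P{\left(-177,190 \right)} = -381140 + 9 \left(-177\right) = -381140 - 1593 = -382733$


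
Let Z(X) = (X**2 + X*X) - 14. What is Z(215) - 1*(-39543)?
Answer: 131979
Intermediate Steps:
Z(X) = -14 + 2*X**2 (Z(X) = (X**2 + X**2) - 14 = 2*X**2 - 14 = -14 + 2*X**2)
Z(215) - 1*(-39543) = (-14 + 2*215**2) - 1*(-39543) = (-14 + 2*46225) + 39543 = (-14 + 92450) + 39543 = 92436 + 39543 = 131979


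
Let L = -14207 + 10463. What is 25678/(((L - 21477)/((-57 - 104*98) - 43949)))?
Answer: 463898748/8407 ≈ 55180.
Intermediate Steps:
L = -3744
25678/(((L - 21477)/((-57 - 104*98) - 43949))) = 25678/(((-3744 - 21477)/((-57 - 104*98) - 43949))) = 25678/((-25221/((-57 - 10192) - 43949))) = 25678/((-25221/(-10249 - 43949))) = 25678/((-25221/(-54198))) = 25678/((-25221*(-1/54198))) = 25678/(8407/18066) = 25678*(18066/8407) = 463898748/8407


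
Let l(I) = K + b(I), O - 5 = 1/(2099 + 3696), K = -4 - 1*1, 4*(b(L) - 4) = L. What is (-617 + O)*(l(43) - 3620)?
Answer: 51215569699/23180 ≈ 2.2095e+6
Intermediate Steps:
b(L) = 4 + L/4
K = -5 (K = -4 - 1 = -5)
O = 28976/5795 (O = 5 + 1/(2099 + 3696) = 5 + 1/5795 = 28976/5795 ≈ 5.0002)
l(I) = -1 + I/4 (l(I) = -5 + (4 + I/4) = -1 + I/4)
(-617 + O)*(l(43) - 3620) = (-617 + 28976/5795)*((-1 + (¼)*43) - 3620) = -3546539*((-1 + 43/4) - 3620)/5795 = -3546539*(39/4 - 3620)/5795 = -3546539/5795*(-14441/4) = 51215569699/23180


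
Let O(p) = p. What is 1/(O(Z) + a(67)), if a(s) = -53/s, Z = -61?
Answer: -67/4140 ≈ -0.016184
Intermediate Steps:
1/(O(Z) + a(67)) = 1/(-61 - 53/67) = 1/(-4140/67) = -67/4140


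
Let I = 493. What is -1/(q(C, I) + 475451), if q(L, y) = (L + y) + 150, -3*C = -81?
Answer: -1/476121 ≈ -2.1003e-6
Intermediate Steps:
C = 27 (C = -⅓*(-81) = 27)
q(L, y) = 150 + L + y
-1/(q(C, I) + 475451) = -1/((150 + 27 + 493) + 475451) = -1/(670 + 475451) = -1/476121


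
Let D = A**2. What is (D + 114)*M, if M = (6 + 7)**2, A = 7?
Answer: 27547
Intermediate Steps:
M = 169 (M = 13**2 = 169)
D = 49 (D = 7**2 = 49)
(D + 114)*M = (49 + 114)*169 = 163*169 = 27547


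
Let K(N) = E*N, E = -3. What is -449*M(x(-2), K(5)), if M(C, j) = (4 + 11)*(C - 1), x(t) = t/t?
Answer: 0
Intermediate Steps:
x(t) = 1
K(N) = -3*N
M(C, j) = -15 + 15*C (M(C, j) = 15*(-1 + C) = -15 + 15*C)
-449*M(x(-2), K(5)) = -449*(-15 + 15*1) = -449*(-15 + 15) = -449*0 = 0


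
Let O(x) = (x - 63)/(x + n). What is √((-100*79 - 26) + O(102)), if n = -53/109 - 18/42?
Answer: I*√11786831518422/38564 ≈ 89.026*I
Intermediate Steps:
n = -698/763 (n = -53*1/109 - 18*1/42 = -53/109 - 3/7 = -698/763 ≈ -0.91481)
O(x) = (-63 + x)/(-698/763 + x) (O(x) = (x - 63)/(x - 698/763) = (-63 + x)/(-698/763 + x))
√((-100*79 - 26) + O(102)) = √((-100*79 - 26) + 763*(-63 + 102)/(-698 + 763*102)) = √((-7900 - 26) + 763*39/(-698 + 77826)) = √(-7926 + 763*39/77128) = √(-7926 + 763*(1/77128)*39) = √(-7926 + 29757/77128) = √(-611286771/77128) = I*√11786831518422/38564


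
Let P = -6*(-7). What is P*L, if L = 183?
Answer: 7686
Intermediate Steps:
P = 42
P*L = 42*183 = 7686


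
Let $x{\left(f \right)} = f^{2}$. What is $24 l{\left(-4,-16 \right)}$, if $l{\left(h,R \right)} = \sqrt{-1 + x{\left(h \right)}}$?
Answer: $24 \sqrt{15} \approx 92.952$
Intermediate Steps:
$l{\left(h,R \right)} = \sqrt{-1 + h^{2}}$
$24 l{\left(-4,-16 \right)} = 24 \sqrt{-1 + \left(-4\right)^{2}} = 24 \sqrt{-1 + 16} = 24 \sqrt{15}$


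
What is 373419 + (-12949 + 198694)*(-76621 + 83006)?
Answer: 1186355244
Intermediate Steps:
373419 + (-12949 + 198694)*(-76621 + 83006) = 373419 + 185745*6385 = 373419 + 1185981825 = 1186355244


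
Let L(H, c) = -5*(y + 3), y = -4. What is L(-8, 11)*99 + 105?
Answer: 600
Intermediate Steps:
L(H, c) = 5 (L(H, c) = -5*(-4 + 3) = -5*(-1) = 5)
L(-8, 11)*99 + 105 = 5*99 + 105 = 495 + 105 = 600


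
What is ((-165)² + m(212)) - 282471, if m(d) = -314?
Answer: -255560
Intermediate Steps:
((-165)² + m(212)) - 282471 = ((-165)² - 314) - 282471 = (27225 - 314) - 282471 = 26911 - 282471 = -255560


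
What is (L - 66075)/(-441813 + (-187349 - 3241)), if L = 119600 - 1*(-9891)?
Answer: -63416/632403 ≈ -0.10028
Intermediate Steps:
L = 129491 (L = 119600 + 9891 = 129491)
(L - 66075)/(-441813 + (-187349 - 3241)) = (129491 - 66075)/(-441813 + (-187349 - 3241)) = 63416/(-441813 - 190590) = 63416/(-632403) = 63416*(-1/632403) = -63416/632403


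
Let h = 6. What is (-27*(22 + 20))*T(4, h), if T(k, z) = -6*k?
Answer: 27216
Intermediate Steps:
(-27*(22 + 20))*T(4, h) = (-27*(22 + 20))*(-6*4) = -27*42*(-24) = -1134*(-24) = 27216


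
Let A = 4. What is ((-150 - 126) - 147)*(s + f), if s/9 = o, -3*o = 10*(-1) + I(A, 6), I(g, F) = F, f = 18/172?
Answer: -440343/86 ≈ -5120.3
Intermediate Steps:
f = 9/86 (f = 18*(1/172) = 9/86 ≈ 0.10465)
o = 4/3 (o = -(10*(-1) + 6)/3 = -(-10 + 6)/3 = -1/3*(-4) = 4/3 ≈ 1.3333)
s = 12 (s = 9*(4/3) = 12)
((-150 - 126) - 147)*(s + f) = ((-150 - 126) - 147)*(12 + 9/86) = (-276 - 147)*(1041/86) = -423*1041/86 = -440343/86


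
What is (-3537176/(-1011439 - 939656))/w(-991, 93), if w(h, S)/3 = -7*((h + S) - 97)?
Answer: 3537176/40768130025 ≈ 8.6763e-5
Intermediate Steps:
w(h, S) = 2037 - 21*S - 21*h (w(h, S) = 3*(-7*((h + S) - 97)) = 3*(-7*((S + h) - 97)) = 3*(-7*(-97 + S + h)) = 3*(679 - 7*S - 7*h) = 2037 - 21*S - 21*h)
(-3537176/(-1011439 - 939656))/w(-991, 93) = (-3537176/(-1011439 - 939656))/(2037 - 21*93 - 21*(-991)) = (-3537176/(-1951095))/(2037 - 1953 + 20811) = -3537176*(-1/1951095)/20895 = (3537176/1951095)*(1/20895) = 3537176/40768130025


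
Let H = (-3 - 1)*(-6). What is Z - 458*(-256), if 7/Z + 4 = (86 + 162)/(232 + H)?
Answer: 11372832/97 ≈ 1.1725e+5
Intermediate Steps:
H = 24 (H = -4*(-6) = 24)
Z = -224/97 (Z = 7/(-4 + (86 + 162)/(232 + 24)) = 7/(-4 + 248/256) = 7/(-4 + 248*(1/256)) = 7/(-4 + 31/32) = 7/(-97/32) = 7*(-32/97) = -224/97 ≈ -2.3093)
Z - 458*(-256) = -224/97 - 458*(-256) = -224/97 + 117248 = 11372832/97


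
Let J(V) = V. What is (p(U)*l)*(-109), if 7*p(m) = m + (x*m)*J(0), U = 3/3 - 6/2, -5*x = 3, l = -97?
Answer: -21146/7 ≈ -3020.9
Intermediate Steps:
x = -⅗ (x = -⅕*3 = -⅗ ≈ -0.60000)
U = -2 (U = 3*(⅓) - 6*½ = 1 - 3 = -2)
p(m) = m/7 (p(m) = (m - 3*m/5*0)/7 = (m + 0)/7 = m/7)
(p(U)*l)*(-109) = (((⅐)*(-2))*(-97))*(-109) = -2/7*(-97)*(-109) = (194/7)*(-109) = -21146/7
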